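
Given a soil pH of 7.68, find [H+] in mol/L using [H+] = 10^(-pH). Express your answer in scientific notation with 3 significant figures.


Step 1: [H+] = 10^(-pH)
Step 2: [H+] = 10^(-7.68)
Step 3: [H+] = 2.09e-08 mol/L

2.09e-08


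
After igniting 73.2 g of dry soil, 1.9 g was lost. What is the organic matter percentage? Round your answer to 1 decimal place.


Step 1: OM% = 100 * LOI / sample mass
Step 2: OM = 100 * 1.9 / 73.2
Step 3: OM = 2.6%

2.6


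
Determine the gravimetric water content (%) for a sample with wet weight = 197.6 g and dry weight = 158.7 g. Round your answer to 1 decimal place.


Step 1: Water mass = wet - dry = 197.6 - 158.7 = 38.9 g
Step 2: w = 100 * water mass / dry mass
Step 3: w = 100 * 38.9 / 158.7 = 24.5%

24.5


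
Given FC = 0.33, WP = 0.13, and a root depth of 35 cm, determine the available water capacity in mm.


Step 1: Available water = (FC - WP) * depth * 10
Step 2: AW = (0.33 - 0.13) * 35 * 10
Step 3: AW = 0.2 * 35 * 10
Step 4: AW = 70.0 mm

70.0


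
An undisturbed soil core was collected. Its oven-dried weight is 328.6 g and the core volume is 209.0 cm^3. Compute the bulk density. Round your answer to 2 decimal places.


Step 1: Identify the formula: BD = dry mass / volume
Step 2: Substitute values: BD = 328.6 / 209.0
Step 3: BD = 1.57 g/cm^3

1.57


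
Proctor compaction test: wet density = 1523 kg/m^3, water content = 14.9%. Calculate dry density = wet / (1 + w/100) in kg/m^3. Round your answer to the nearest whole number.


Step 1: Dry density = wet density / (1 + w/100)
Step 2: Dry density = 1523 / (1 + 14.9/100)
Step 3: Dry density = 1523 / 1.149
Step 4: Dry density = 1326 kg/m^3

1326


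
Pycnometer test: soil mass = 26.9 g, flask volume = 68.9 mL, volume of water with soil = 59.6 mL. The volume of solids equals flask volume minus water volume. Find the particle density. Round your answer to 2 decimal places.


Step 1: Volume of solids = flask volume - water volume with soil
Step 2: V_solids = 68.9 - 59.6 = 9.3 mL
Step 3: Particle density = mass / V_solids = 26.9 / 9.3 = 2.89 g/cm^3

2.89


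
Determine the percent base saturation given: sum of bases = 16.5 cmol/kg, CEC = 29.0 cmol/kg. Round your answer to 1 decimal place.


Step 1: BS = 100 * (sum of bases) / CEC
Step 2: BS = 100 * 16.5 / 29.0
Step 3: BS = 56.9%

56.9


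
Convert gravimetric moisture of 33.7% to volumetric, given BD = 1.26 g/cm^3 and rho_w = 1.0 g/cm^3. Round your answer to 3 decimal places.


Step 1: theta = (w / 100) * BD / rho_w
Step 2: theta = (33.7 / 100) * 1.26 / 1.0
Step 3: theta = 0.337 * 1.26
Step 4: theta = 0.425

0.425


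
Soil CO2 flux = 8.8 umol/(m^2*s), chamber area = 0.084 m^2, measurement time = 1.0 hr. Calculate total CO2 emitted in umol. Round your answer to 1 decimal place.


Step 1: Convert time to seconds: 1.0 hr * 3600 = 3600.0 s
Step 2: Total = flux * area * time_s
Step 3: Total = 8.8 * 0.084 * 3600.0
Step 4: Total = 2661.1 umol

2661.1


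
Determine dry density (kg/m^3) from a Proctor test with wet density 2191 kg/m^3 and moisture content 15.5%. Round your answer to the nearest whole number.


Step 1: Dry density = wet density / (1 + w/100)
Step 2: Dry density = 2191 / (1 + 15.5/100)
Step 3: Dry density = 2191 / 1.155
Step 4: Dry density = 1897 kg/m^3

1897


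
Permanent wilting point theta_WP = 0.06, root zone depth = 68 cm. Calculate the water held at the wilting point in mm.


Step 1: Water (mm) = theta_WP * depth * 10
Step 2: Water = 0.06 * 68 * 10
Step 3: Water = 40.8 mm

40.8


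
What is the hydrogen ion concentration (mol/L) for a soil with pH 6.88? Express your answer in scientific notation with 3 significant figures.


Step 1: [H+] = 10^(-pH)
Step 2: [H+] = 10^(-6.88)
Step 3: [H+] = 1.32e-07 mol/L

1.32e-07


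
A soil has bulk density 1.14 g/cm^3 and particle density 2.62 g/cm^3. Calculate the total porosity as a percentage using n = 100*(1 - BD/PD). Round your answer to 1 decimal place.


Step 1: Formula: n = 100 * (1 - BD / PD)
Step 2: n = 100 * (1 - 1.14 / 2.62)
Step 3: n = 100 * (1 - 0.43511)
Step 4: n = 56.5%

56.5


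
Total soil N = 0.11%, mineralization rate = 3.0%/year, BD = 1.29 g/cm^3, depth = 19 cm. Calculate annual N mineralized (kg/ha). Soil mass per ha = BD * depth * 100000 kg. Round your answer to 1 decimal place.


Step 1: Soil mass per ha = BD * depth * 100000 = 1.29 * 19 * 100000 = 2451000 kg
Step 2: Total N pool = soil mass * N%/100 = 2451000 * 0.11/100 = 2696.1 kg/ha
Step 3: N mineralized = N pool * rate%/100 = 2696.1 * 3.0/100 = 80.9 kg/ha/yr

80.9


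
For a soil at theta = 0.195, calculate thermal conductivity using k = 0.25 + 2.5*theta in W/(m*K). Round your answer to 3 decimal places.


Step 1: k = 0.25 + 2.5 * theta
Step 2: k = 0.25 + 2.5 * 0.195
Step 3: k = 0.25 + 0.488
Step 4: k = 0.738 W/(m*K)

0.738


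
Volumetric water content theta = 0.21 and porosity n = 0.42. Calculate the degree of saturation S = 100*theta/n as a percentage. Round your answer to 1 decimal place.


Step 1: S = 100 * theta_v / n
Step 2: S = 100 * 0.21 / 0.42
Step 3: S = 50.0%

50.0


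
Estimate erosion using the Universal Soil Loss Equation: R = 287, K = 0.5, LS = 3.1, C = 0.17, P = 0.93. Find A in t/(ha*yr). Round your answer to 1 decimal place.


Step 1: A = R * K * LS * C * P
Step 2: R * K = 287 * 0.5 = 143.5
Step 3: (R*K) * LS = 143.5 * 3.1 = 444.85
Step 4: * C * P = 444.85 * 0.17 * 0.93 = 70.3
Step 5: A = 70.3 t/(ha*yr)

70.3


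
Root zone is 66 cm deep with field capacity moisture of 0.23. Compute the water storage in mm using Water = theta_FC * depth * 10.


Step 1: Water (mm) = theta_FC * depth (cm) * 10
Step 2: Water = 0.23 * 66 * 10
Step 3: Water = 151.8 mm

151.8


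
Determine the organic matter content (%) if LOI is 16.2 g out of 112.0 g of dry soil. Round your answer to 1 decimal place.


Step 1: OM% = 100 * LOI / sample mass
Step 2: OM = 100 * 16.2 / 112.0
Step 3: OM = 14.5%

14.5


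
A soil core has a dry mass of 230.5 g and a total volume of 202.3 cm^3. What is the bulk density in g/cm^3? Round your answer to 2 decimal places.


Step 1: Identify the formula: BD = dry mass / volume
Step 2: Substitute values: BD = 230.5 / 202.3
Step 3: BD = 1.14 g/cm^3

1.14


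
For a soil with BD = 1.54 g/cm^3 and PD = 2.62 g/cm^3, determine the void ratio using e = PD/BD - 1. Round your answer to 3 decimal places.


Step 1: e = PD / BD - 1
Step 2: e = 2.62 / 1.54 - 1
Step 3: e = 1.7013 - 1
Step 4: e = 0.701

0.701


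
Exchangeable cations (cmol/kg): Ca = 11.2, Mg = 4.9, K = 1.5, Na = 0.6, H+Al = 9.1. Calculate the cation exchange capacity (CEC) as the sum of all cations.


Step 1: CEC = Ca + Mg + K + Na + (H+Al)
Step 2: CEC = 11.2 + 4.9 + 1.5 + 0.6 + 9.1
Step 3: CEC = 27.3 cmol/kg

27.3


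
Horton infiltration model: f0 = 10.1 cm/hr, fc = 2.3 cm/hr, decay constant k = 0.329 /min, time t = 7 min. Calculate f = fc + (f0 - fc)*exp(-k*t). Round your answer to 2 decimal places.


Step 1: f = fc + (f0 - fc) * exp(-k * t)
Step 2: exp(-0.329 * 7) = 0.099959
Step 3: f = 2.3 + (10.1 - 2.3) * 0.099959
Step 4: f = 2.3 + 7.8 * 0.099959
Step 5: f = 3.08 cm/hr

3.08


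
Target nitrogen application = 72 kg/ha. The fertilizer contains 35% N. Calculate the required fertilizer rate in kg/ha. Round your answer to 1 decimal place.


Step 1: Fertilizer rate = target N / (N content / 100)
Step 2: Rate = 72 / (35 / 100)
Step 3: Rate = 72 / 0.35
Step 4: Rate = 205.7 kg/ha

205.7


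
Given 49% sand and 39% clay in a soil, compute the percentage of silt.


Step 1: sand + silt + clay = 100%
Step 2: silt = 100 - sand - clay
Step 3: silt = 100 - 49 - 39
Step 4: silt = 12%

12


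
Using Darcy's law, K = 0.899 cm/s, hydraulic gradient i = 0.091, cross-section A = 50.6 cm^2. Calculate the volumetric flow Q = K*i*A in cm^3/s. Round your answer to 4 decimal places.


Step 1: Apply Darcy's law: Q = K * i * A
Step 2: Q = 0.899 * 0.091 * 50.6
Step 3: Q = 4.1395 cm^3/s

4.1395


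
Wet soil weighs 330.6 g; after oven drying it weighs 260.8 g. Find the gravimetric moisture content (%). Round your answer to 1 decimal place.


Step 1: Water mass = wet - dry = 330.6 - 260.8 = 69.8 g
Step 2: w = 100 * water mass / dry mass
Step 3: w = 100 * 69.8 / 260.8 = 26.8%

26.8


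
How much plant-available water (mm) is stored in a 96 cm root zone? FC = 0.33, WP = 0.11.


Step 1: Available water = (FC - WP) * depth * 10
Step 2: AW = (0.33 - 0.11) * 96 * 10
Step 3: AW = 0.22 * 96 * 10
Step 4: AW = 211.2 mm

211.2


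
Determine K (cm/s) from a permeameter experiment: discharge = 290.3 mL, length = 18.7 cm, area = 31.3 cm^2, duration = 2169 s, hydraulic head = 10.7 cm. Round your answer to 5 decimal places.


Step 1: K = Q * L / (A * t * h)
Step 2: Numerator = 290.3 * 18.7 = 5428.61
Step 3: Denominator = 31.3 * 2169 * 10.7 = 726419.79
Step 4: K = 5428.61 / 726419.79 = 0.00747 cm/s

0.00747


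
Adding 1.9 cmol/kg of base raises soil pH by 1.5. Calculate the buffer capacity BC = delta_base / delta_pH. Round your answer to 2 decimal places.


Step 1: BC = change in base / change in pH
Step 2: BC = 1.9 / 1.5
Step 3: BC = 1.27 cmol/(kg*pH unit)

1.27


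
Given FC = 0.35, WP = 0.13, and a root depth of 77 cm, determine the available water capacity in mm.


Step 1: Available water = (FC - WP) * depth * 10
Step 2: AW = (0.35 - 0.13) * 77 * 10
Step 3: AW = 0.22 * 77 * 10
Step 4: AW = 169.4 mm

169.4


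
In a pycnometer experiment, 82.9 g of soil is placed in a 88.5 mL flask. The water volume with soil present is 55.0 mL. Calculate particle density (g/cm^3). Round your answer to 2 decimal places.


Step 1: Volume of solids = flask volume - water volume with soil
Step 2: V_solids = 88.5 - 55.0 = 33.5 mL
Step 3: Particle density = mass / V_solids = 82.9 / 33.5 = 2.47 g/cm^3

2.47


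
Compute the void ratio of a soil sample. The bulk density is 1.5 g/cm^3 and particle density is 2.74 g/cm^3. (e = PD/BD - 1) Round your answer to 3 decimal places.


Step 1: e = PD / BD - 1
Step 2: e = 2.74 / 1.5 - 1
Step 3: e = 1.82667 - 1
Step 4: e = 0.827

0.827


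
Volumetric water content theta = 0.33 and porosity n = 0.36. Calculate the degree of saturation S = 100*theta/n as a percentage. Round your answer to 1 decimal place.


Step 1: S = 100 * theta_v / n
Step 2: S = 100 * 0.33 / 0.36
Step 3: S = 91.7%

91.7


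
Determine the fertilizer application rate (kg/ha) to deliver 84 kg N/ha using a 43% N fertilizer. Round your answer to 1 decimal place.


Step 1: Fertilizer rate = target N / (N content / 100)
Step 2: Rate = 84 / (43 / 100)
Step 3: Rate = 84 / 0.43
Step 4: Rate = 195.3 kg/ha

195.3


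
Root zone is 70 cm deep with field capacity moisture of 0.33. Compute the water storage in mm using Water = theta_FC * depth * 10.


Step 1: Water (mm) = theta_FC * depth (cm) * 10
Step 2: Water = 0.33 * 70 * 10
Step 3: Water = 231.0 mm

231.0


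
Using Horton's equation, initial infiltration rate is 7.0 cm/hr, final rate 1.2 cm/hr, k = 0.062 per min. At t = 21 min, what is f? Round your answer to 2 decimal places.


Step 1: f = fc + (f0 - fc) * exp(-k * t)
Step 2: exp(-0.062 * 21) = 0.271987
Step 3: f = 1.2 + (7.0 - 1.2) * 0.271987
Step 4: f = 1.2 + 5.8 * 0.271987
Step 5: f = 2.78 cm/hr

2.78


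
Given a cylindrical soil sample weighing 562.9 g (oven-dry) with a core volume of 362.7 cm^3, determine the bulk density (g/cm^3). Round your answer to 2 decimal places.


Step 1: Identify the formula: BD = dry mass / volume
Step 2: Substitute values: BD = 562.9 / 362.7
Step 3: BD = 1.55 g/cm^3

1.55


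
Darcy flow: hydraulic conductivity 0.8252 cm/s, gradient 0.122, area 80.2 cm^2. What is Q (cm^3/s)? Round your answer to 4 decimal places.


Step 1: Apply Darcy's law: Q = K * i * A
Step 2: Q = 0.8252 * 0.122 * 80.2
Step 3: Q = 8.0741 cm^3/s

8.0741


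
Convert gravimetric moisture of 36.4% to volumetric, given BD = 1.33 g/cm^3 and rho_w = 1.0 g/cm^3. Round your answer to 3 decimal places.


Step 1: theta = (w / 100) * BD / rho_w
Step 2: theta = (36.4 / 100) * 1.33 / 1.0
Step 3: theta = 0.364 * 1.33
Step 4: theta = 0.484

0.484


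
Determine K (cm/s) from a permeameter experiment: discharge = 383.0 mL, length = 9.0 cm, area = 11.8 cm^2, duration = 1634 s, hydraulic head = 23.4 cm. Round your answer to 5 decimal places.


Step 1: K = Q * L / (A * t * h)
Step 2: Numerator = 383.0 * 9.0 = 3447.0
Step 3: Denominator = 11.8 * 1634 * 23.4 = 451180.08
Step 4: K = 3447.0 / 451180.08 = 0.00764 cm/s

0.00764


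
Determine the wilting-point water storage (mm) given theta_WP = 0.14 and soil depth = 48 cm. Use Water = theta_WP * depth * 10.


Step 1: Water (mm) = theta_WP * depth * 10
Step 2: Water = 0.14 * 48 * 10
Step 3: Water = 67.2 mm

67.2


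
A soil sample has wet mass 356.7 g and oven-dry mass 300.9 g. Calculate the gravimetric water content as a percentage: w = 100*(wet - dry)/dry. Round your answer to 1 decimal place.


Step 1: Water mass = wet - dry = 356.7 - 300.9 = 55.8 g
Step 2: w = 100 * water mass / dry mass
Step 3: w = 100 * 55.8 / 300.9 = 18.5%

18.5


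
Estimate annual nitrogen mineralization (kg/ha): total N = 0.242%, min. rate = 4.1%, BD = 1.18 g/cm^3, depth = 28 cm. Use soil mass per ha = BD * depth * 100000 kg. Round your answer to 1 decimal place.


Step 1: Soil mass per ha = BD * depth * 100000 = 1.18 * 28 * 100000 = 3304000 kg
Step 2: Total N pool = soil mass * N%/100 = 3304000 * 0.242/100 = 7995.68 kg/ha
Step 3: N mineralized = N pool * rate%/100 = 7995.68 * 4.1/100 = 327.8 kg/ha/yr

327.8


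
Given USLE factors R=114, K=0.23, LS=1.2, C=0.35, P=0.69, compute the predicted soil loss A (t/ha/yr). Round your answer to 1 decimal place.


Step 1: A = R * K * LS * C * P
Step 2: R * K = 114 * 0.23 = 26.22
Step 3: (R*K) * LS = 26.22 * 1.2 = 31.464
Step 4: * C * P = 31.464 * 0.35 * 0.69 = 7.6
Step 5: A = 7.6 t/(ha*yr)

7.6


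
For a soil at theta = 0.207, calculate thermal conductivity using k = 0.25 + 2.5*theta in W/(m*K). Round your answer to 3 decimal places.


Step 1: k = 0.25 + 2.5 * theta
Step 2: k = 0.25 + 2.5 * 0.207
Step 3: k = 0.25 + 0.518
Step 4: k = 0.768 W/(m*K)

0.768


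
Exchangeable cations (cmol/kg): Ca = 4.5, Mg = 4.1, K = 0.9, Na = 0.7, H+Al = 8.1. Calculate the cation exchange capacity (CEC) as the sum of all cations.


Step 1: CEC = Ca + Mg + K + Na + (H+Al)
Step 2: CEC = 4.5 + 4.1 + 0.9 + 0.7 + 8.1
Step 3: CEC = 18.3 cmol/kg

18.3


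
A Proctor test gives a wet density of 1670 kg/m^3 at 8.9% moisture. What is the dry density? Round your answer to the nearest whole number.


Step 1: Dry density = wet density / (1 + w/100)
Step 2: Dry density = 1670 / (1 + 8.9/100)
Step 3: Dry density = 1670 / 1.089
Step 4: Dry density = 1534 kg/m^3

1534


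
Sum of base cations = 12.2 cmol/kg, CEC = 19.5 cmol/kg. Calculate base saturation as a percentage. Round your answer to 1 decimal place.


Step 1: BS = 100 * (sum of bases) / CEC
Step 2: BS = 100 * 12.2 / 19.5
Step 3: BS = 62.6%

62.6


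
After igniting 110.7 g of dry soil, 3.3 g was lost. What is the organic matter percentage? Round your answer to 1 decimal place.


Step 1: OM% = 100 * LOI / sample mass
Step 2: OM = 100 * 3.3 / 110.7
Step 3: OM = 3.0%

3.0


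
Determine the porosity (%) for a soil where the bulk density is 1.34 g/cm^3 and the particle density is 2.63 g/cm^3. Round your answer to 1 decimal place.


Step 1: Formula: n = 100 * (1 - BD / PD)
Step 2: n = 100 * (1 - 1.34 / 2.63)
Step 3: n = 100 * (1 - 0.50951)
Step 4: n = 49.0%

49.0


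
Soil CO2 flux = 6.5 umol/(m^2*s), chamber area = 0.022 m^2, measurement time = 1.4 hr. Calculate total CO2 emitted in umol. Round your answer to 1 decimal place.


Step 1: Convert time to seconds: 1.4 hr * 3600 = 5040.0 s
Step 2: Total = flux * area * time_s
Step 3: Total = 6.5 * 0.022 * 5040.0
Step 4: Total = 720.7 umol

720.7


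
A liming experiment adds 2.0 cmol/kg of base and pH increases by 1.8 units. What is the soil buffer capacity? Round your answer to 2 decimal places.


Step 1: BC = change in base / change in pH
Step 2: BC = 2.0 / 1.8
Step 3: BC = 1.11 cmol/(kg*pH unit)

1.11


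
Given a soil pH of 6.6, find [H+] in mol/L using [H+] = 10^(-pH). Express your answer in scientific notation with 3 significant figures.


Step 1: [H+] = 10^(-pH)
Step 2: [H+] = 10^(-6.6)
Step 3: [H+] = 2.51e-07 mol/L

2.51e-07


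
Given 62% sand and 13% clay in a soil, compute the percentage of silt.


Step 1: sand + silt + clay = 100%
Step 2: silt = 100 - sand - clay
Step 3: silt = 100 - 62 - 13
Step 4: silt = 25%

25


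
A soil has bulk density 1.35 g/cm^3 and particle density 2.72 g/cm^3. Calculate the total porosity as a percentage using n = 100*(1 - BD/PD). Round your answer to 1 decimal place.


Step 1: Formula: n = 100 * (1 - BD / PD)
Step 2: n = 100 * (1 - 1.35 / 2.72)
Step 3: n = 100 * (1 - 0.49632)
Step 4: n = 50.4%

50.4


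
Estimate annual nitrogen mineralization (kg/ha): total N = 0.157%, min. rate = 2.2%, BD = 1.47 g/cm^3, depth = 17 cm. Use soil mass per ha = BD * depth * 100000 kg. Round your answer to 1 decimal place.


Step 1: Soil mass per ha = BD * depth * 100000 = 1.47 * 17 * 100000 = 2499000 kg
Step 2: Total N pool = soil mass * N%/100 = 2499000 * 0.157/100 = 3923.43 kg/ha
Step 3: N mineralized = N pool * rate%/100 = 3923.43 * 2.2/100 = 86.3 kg/ha/yr

86.3


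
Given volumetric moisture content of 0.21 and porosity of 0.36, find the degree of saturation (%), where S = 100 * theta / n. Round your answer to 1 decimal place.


Step 1: S = 100 * theta_v / n
Step 2: S = 100 * 0.21 / 0.36
Step 3: S = 58.3%

58.3


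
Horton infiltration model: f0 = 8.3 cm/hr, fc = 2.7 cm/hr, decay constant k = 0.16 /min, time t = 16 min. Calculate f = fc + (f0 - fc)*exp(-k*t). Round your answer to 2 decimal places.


Step 1: f = fc + (f0 - fc) * exp(-k * t)
Step 2: exp(-0.16 * 16) = 0.077305
Step 3: f = 2.7 + (8.3 - 2.7) * 0.077305
Step 4: f = 2.7 + 5.6 * 0.077305
Step 5: f = 3.13 cm/hr

3.13


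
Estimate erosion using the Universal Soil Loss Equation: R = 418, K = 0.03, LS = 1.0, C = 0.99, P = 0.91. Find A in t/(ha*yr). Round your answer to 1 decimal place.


Step 1: A = R * K * LS * C * P
Step 2: R * K = 418 * 0.03 = 12.54
Step 3: (R*K) * LS = 12.54 * 1.0 = 12.54
Step 4: * C * P = 12.54 * 0.99 * 0.91 = 11.3
Step 5: A = 11.3 t/(ha*yr)

11.3


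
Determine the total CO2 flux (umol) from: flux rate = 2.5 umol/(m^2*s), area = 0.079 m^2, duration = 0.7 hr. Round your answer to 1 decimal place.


Step 1: Convert time to seconds: 0.7 hr * 3600 = 2520.0 s
Step 2: Total = flux * area * time_s
Step 3: Total = 2.5 * 0.079 * 2520.0
Step 4: Total = 497.7 umol

497.7


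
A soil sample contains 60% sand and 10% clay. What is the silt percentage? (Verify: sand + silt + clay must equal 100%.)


Step 1: sand + silt + clay = 100%
Step 2: silt = 100 - sand - clay
Step 3: silt = 100 - 60 - 10
Step 4: silt = 30%

30


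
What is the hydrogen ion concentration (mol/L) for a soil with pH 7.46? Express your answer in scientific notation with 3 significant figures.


Step 1: [H+] = 10^(-pH)
Step 2: [H+] = 10^(-7.46)
Step 3: [H+] = 3.47e-08 mol/L

3.47e-08


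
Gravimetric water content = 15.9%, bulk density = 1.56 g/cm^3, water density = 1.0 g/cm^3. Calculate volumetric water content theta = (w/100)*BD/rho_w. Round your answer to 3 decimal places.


Step 1: theta = (w / 100) * BD / rho_w
Step 2: theta = (15.9 / 100) * 1.56 / 1.0
Step 3: theta = 0.159 * 1.56
Step 4: theta = 0.248

0.248


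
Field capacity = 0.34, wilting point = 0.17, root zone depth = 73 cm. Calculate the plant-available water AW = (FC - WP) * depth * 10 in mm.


Step 1: Available water = (FC - WP) * depth * 10
Step 2: AW = (0.34 - 0.17) * 73 * 10
Step 3: AW = 0.17 * 73 * 10
Step 4: AW = 124.1 mm

124.1


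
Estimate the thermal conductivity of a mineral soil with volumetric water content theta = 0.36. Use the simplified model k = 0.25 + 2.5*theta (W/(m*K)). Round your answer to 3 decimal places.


Step 1: k = 0.25 + 2.5 * theta
Step 2: k = 0.25 + 2.5 * 0.36
Step 3: k = 0.25 + 0.9
Step 4: k = 1.15 W/(m*K)

1.15


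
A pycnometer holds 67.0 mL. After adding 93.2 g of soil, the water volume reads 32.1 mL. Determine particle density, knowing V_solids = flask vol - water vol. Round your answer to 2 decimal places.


Step 1: Volume of solids = flask volume - water volume with soil
Step 2: V_solids = 67.0 - 32.1 = 34.9 mL
Step 3: Particle density = mass / V_solids = 93.2 / 34.9 = 2.67 g/cm^3

2.67


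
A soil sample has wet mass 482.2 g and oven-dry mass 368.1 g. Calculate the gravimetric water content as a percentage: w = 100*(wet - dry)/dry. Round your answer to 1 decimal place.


Step 1: Water mass = wet - dry = 482.2 - 368.1 = 114.1 g
Step 2: w = 100 * water mass / dry mass
Step 3: w = 100 * 114.1 / 368.1 = 31.0%

31.0


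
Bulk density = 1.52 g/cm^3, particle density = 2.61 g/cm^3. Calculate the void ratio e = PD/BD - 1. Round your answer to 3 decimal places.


Step 1: e = PD / BD - 1
Step 2: e = 2.61 / 1.52 - 1
Step 3: e = 1.71711 - 1
Step 4: e = 0.717

0.717


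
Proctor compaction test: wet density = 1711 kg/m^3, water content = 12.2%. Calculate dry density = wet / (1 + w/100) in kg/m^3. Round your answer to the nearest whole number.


Step 1: Dry density = wet density / (1 + w/100)
Step 2: Dry density = 1711 / (1 + 12.2/100)
Step 3: Dry density = 1711 / 1.122
Step 4: Dry density = 1525 kg/m^3

1525


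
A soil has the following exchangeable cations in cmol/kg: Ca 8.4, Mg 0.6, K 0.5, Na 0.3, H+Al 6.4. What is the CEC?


Step 1: CEC = Ca + Mg + K + Na + (H+Al)
Step 2: CEC = 8.4 + 0.6 + 0.5 + 0.3 + 6.4
Step 3: CEC = 16.2 cmol/kg

16.2


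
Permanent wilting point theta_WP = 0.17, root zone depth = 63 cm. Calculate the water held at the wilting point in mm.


Step 1: Water (mm) = theta_WP * depth * 10
Step 2: Water = 0.17 * 63 * 10
Step 3: Water = 107.1 mm

107.1


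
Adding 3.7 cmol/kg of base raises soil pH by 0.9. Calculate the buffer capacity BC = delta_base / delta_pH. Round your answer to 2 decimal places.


Step 1: BC = change in base / change in pH
Step 2: BC = 3.7 / 0.9
Step 3: BC = 4.11 cmol/(kg*pH unit)

4.11


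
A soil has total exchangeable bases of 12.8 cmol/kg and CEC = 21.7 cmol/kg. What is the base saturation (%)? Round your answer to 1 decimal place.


Step 1: BS = 100 * (sum of bases) / CEC
Step 2: BS = 100 * 12.8 / 21.7
Step 3: BS = 59.0%

59.0


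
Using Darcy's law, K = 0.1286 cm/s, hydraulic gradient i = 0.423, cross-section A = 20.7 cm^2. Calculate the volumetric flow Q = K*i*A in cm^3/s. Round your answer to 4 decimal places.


Step 1: Apply Darcy's law: Q = K * i * A
Step 2: Q = 0.1286 * 0.423 * 20.7
Step 3: Q = 1.126 cm^3/s

1.126


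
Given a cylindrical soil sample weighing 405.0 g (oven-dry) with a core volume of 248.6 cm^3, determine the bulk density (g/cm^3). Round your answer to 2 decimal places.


Step 1: Identify the formula: BD = dry mass / volume
Step 2: Substitute values: BD = 405.0 / 248.6
Step 3: BD = 1.63 g/cm^3

1.63


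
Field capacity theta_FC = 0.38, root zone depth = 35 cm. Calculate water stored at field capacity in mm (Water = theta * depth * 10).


Step 1: Water (mm) = theta_FC * depth (cm) * 10
Step 2: Water = 0.38 * 35 * 10
Step 3: Water = 133.0 mm

133.0


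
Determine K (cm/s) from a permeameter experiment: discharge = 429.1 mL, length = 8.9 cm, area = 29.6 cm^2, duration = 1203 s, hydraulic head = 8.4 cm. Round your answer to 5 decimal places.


Step 1: K = Q * L / (A * t * h)
Step 2: Numerator = 429.1 * 8.9 = 3818.99
Step 3: Denominator = 29.6 * 1203 * 8.4 = 299113.92
Step 4: K = 3818.99 / 299113.92 = 0.01277 cm/s

0.01277


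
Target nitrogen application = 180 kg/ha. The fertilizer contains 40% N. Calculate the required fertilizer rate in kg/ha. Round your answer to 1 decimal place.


Step 1: Fertilizer rate = target N / (N content / 100)
Step 2: Rate = 180 / (40 / 100)
Step 3: Rate = 180 / 0.4
Step 4: Rate = 450.0 kg/ha

450.0


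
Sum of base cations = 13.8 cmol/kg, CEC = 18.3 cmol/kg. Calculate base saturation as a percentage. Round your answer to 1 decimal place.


Step 1: BS = 100 * (sum of bases) / CEC
Step 2: BS = 100 * 13.8 / 18.3
Step 3: BS = 75.4%

75.4


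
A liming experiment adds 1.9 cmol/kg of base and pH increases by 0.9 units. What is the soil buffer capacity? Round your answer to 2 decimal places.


Step 1: BC = change in base / change in pH
Step 2: BC = 1.9 / 0.9
Step 3: BC = 2.11 cmol/(kg*pH unit)

2.11


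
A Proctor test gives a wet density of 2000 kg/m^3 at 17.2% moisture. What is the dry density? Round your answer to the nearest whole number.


Step 1: Dry density = wet density / (1 + w/100)
Step 2: Dry density = 2000 / (1 + 17.2/100)
Step 3: Dry density = 2000 / 1.172
Step 4: Dry density = 1706 kg/m^3

1706


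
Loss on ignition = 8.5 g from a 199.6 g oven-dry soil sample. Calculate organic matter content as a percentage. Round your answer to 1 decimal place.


Step 1: OM% = 100 * LOI / sample mass
Step 2: OM = 100 * 8.5 / 199.6
Step 3: OM = 4.3%

4.3


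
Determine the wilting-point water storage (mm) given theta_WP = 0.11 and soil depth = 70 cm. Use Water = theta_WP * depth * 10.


Step 1: Water (mm) = theta_WP * depth * 10
Step 2: Water = 0.11 * 70 * 10
Step 3: Water = 77.0 mm

77.0


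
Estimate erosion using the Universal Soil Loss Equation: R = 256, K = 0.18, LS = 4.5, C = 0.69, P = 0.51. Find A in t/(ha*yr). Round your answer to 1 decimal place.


Step 1: A = R * K * LS * C * P
Step 2: R * K = 256 * 0.18 = 46.08
Step 3: (R*K) * LS = 46.08 * 4.5 = 207.36
Step 4: * C * P = 207.36 * 0.69 * 0.51 = 73.0
Step 5: A = 73.0 t/(ha*yr)

73.0


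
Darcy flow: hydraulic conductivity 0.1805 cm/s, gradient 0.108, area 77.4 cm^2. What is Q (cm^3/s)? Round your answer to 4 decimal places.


Step 1: Apply Darcy's law: Q = K * i * A
Step 2: Q = 0.1805 * 0.108 * 77.4
Step 3: Q = 1.5088 cm^3/s

1.5088


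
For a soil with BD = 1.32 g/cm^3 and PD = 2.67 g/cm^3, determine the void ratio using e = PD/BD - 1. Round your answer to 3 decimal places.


Step 1: e = PD / BD - 1
Step 2: e = 2.67 / 1.32 - 1
Step 3: e = 2.02273 - 1
Step 4: e = 1.023

1.023


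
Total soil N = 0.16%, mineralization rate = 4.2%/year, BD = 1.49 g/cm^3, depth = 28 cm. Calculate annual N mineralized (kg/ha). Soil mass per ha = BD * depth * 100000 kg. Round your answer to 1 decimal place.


Step 1: Soil mass per ha = BD * depth * 100000 = 1.49 * 28 * 100000 = 4172000 kg
Step 2: Total N pool = soil mass * N%/100 = 4172000 * 0.16/100 = 6675.2 kg/ha
Step 3: N mineralized = N pool * rate%/100 = 6675.2 * 4.2/100 = 280.4 kg/ha/yr

280.4


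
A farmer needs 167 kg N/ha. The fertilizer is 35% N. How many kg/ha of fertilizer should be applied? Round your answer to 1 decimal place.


Step 1: Fertilizer rate = target N / (N content / 100)
Step 2: Rate = 167 / (35 / 100)
Step 3: Rate = 167 / 0.35
Step 4: Rate = 477.1 kg/ha

477.1


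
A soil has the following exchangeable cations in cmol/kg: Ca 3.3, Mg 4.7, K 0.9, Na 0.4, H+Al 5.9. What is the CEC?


Step 1: CEC = Ca + Mg + K + Na + (H+Al)
Step 2: CEC = 3.3 + 4.7 + 0.9 + 0.4 + 5.9
Step 3: CEC = 15.2 cmol/kg

15.2


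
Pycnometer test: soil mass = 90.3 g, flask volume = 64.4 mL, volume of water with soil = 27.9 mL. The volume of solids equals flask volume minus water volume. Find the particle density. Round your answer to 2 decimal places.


Step 1: Volume of solids = flask volume - water volume with soil
Step 2: V_solids = 64.4 - 27.9 = 36.5 mL
Step 3: Particle density = mass / V_solids = 90.3 / 36.5 = 2.47 g/cm^3

2.47


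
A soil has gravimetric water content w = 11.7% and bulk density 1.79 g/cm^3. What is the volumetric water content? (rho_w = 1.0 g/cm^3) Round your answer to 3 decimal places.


Step 1: theta = (w / 100) * BD / rho_w
Step 2: theta = (11.7 / 100) * 1.79 / 1.0
Step 3: theta = 0.117 * 1.79
Step 4: theta = 0.209

0.209


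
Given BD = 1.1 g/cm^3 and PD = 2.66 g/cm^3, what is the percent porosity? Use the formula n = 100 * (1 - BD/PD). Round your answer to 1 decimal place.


Step 1: Formula: n = 100 * (1 - BD / PD)
Step 2: n = 100 * (1 - 1.1 / 2.66)
Step 3: n = 100 * (1 - 0.41353)
Step 4: n = 58.6%

58.6


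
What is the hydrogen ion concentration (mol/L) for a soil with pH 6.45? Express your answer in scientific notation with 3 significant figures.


Step 1: [H+] = 10^(-pH)
Step 2: [H+] = 10^(-6.45)
Step 3: [H+] = 3.55e-07 mol/L

3.55e-07


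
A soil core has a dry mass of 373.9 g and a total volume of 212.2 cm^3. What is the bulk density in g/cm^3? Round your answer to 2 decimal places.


Step 1: Identify the formula: BD = dry mass / volume
Step 2: Substitute values: BD = 373.9 / 212.2
Step 3: BD = 1.76 g/cm^3

1.76


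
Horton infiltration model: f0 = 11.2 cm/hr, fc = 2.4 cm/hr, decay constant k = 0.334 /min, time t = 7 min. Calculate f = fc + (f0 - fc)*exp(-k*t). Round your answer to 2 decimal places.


Step 1: f = fc + (f0 - fc) * exp(-k * t)
Step 2: exp(-0.334 * 7) = 0.09652
Step 3: f = 2.4 + (11.2 - 2.4) * 0.09652
Step 4: f = 2.4 + 8.8 * 0.09652
Step 5: f = 3.25 cm/hr

3.25


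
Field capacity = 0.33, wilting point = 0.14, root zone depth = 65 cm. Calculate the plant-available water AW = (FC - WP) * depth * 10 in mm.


Step 1: Available water = (FC - WP) * depth * 10
Step 2: AW = (0.33 - 0.14) * 65 * 10
Step 3: AW = 0.19 * 65 * 10
Step 4: AW = 123.5 mm

123.5


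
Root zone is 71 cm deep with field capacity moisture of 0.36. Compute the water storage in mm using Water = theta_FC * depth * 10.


Step 1: Water (mm) = theta_FC * depth (cm) * 10
Step 2: Water = 0.36 * 71 * 10
Step 3: Water = 255.6 mm

255.6


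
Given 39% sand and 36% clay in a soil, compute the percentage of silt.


Step 1: sand + silt + clay = 100%
Step 2: silt = 100 - sand - clay
Step 3: silt = 100 - 39 - 36
Step 4: silt = 25%

25


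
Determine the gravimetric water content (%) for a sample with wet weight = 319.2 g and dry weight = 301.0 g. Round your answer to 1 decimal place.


Step 1: Water mass = wet - dry = 319.2 - 301.0 = 18.2 g
Step 2: w = 100 * water mass / dry mass
Step 3: w = 100 * 18.2 / 301.0 = 6.0%

6.0


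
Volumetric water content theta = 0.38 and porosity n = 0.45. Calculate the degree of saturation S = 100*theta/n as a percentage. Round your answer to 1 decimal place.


Step 1: S = 100 * theta_v / n
Step 2: S = 100 * 0.38 / 0.45
Step 3: S = 84.4%

84.4


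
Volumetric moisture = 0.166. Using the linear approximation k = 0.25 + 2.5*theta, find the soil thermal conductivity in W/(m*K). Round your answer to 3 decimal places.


Step 1: k = 0.25 + 2.5 * theta
Step 2: k = 0.25 + 2.5 * 0.166
Step 3: k = 0.25 + 0.415
Step 4: k = 0.665 W/(m*K)

0.665


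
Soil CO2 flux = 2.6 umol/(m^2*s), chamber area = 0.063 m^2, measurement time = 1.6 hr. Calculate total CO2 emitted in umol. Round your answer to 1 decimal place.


Step 1: Convert time to seconds: 1.6 hr * 3600 = 5760.0 s
Step 2: Total = flux * area * time_s
Step 3: Total = 2.6 * 0.063 * 5760.0
Step 4: Total = 943.5 umol

943.5


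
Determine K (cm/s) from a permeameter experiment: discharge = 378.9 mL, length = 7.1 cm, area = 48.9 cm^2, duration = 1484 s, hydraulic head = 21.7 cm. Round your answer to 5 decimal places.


Step 1: K = Q * L / (A * t * h)
Step 2: Numerator = 378.9 * 7.1 = 2690.19
Step 3: Denominator = 48.9 * 1484 * 21.7 = 1574716.92
Step 4: K = 2690.19 / 1574716.92 = 0.00171 cm/s

0.00171


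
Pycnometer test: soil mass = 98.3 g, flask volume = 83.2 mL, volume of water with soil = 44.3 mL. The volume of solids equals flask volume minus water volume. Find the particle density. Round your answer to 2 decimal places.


Step 1: Volume of solids = flask volume - water volume with soil
Step 2: V_solids = 83.2 - 44.3 = 38.9 mL
Step 3: Particle density = mass / V_solids = 98.3 / 38.9 = 2.53 g/cm^3

2.53


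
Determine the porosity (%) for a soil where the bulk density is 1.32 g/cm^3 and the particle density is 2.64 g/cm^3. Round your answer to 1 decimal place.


Step 1: Formula: n = 100 * (1 - BD / PD)
Step 2: n = 100 * (1 - 1.32 / 2.64)
Step 3: n = 100 * (1 - 0.5)
Step 4: n = 50.0%

50.0


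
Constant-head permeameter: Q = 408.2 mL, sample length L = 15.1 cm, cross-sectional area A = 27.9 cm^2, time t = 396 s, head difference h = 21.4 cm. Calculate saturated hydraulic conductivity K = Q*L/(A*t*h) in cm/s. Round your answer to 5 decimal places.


Step 1: K = Q * L / (A * t * h)
Step 2: Numerator = 408.2 * 15.1 = 6163.82
Step 3: Denominator = 27.9 * 396 * 21.4 = 236435.76
Step 4: K = 6163.82 / 236435.76 = 0.02607 cm/s

0.02607


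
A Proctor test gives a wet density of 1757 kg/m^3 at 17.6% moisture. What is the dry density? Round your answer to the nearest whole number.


Step 1: Dry density = wet density / (1 + w/100)
Step 2: Dry density = 1757 / (1 + 17.6/100)
Step 3: Dry density = 1757 / 1.176
Step 4: Dry density = 1494 kg/m^3

1494


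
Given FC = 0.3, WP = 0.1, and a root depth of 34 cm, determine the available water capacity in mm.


Step 1: Available water = (FC - WP) * depth * 10
Step 2: AW = (0.3 - 0.1) * 34 * 10
Step 3: AW = 0.2 * 34 * 10
Step 4: AW = 68.0 mm

68.0


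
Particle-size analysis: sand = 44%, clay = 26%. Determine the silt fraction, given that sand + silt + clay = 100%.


Step 1: sand + silt + clay = 100%
Step 2: silt = 100 - sand - clay
Step 3: silt = 100 - 44 - 26
Step 4: silt = 30%

30


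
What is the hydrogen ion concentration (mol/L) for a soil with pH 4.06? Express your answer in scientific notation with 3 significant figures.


Step 1: [H+] = 10^(-pH)
Step 2: [H+] = 10^(-4.06)
Step 3: [H+] = 8.71e-05 mol/L

8.71e-05


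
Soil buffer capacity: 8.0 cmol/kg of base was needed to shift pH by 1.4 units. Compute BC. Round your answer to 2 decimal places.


Step 1: BC = change in base / change in pH
Step 2: BC = 8.0 / 1.4
Step 3: BC = 5.71 cmol/(kg*pH unit)

5.71


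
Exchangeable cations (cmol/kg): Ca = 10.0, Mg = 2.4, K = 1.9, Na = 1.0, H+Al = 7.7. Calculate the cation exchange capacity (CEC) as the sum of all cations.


Step 1: CEC = Ca + Mg + K + Na + (H+Al)
Step 2: CEC = 10.0 + 2.4 + 1.9 + 1.0 + 7.7
Step 3: CEC = 23.0 cmol/kg

23.0


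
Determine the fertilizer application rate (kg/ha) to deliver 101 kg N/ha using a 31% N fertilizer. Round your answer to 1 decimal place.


Step 1: Fertilizer rate = target N / (N content / 100)
Step 2: Rate = 101 / (31 / 100)
Step 3: Rate = 101 / 0.31
Step 4: Rate = 325.8 kg/ha

325.8


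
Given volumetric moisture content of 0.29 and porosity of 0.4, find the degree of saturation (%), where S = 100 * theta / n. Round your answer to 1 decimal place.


Step 1: S = 100 * theta_v / n
Step 2: S = 100 * 0.29 / 0.4
Step 3: S = 72.5%

72.5


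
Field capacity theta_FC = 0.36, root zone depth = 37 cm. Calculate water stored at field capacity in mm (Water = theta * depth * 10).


Step 1: Water (mm) = theta_FC * depth (cm) * 10
Step 2: Water = 0.36 * 37 * 10
Step 3: Water = 133.2 mm

133.2


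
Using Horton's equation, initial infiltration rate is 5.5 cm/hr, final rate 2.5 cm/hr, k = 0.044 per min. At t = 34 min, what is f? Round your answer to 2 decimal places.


Step 1: f = fc + (f0 - fc) * exp(-k * t)
Step 2: exp(-0.044 * 34) = 0.224024
Step 3: f = 2.5 + (5.5 - 2.5) * 0.224024
Step 4: f = 2.5 + 3.0 * 0.224024
Step 5: f = 3.17 cm/hr

3.17


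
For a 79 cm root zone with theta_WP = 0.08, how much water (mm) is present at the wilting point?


Step 1: Water (mm) = theta_WP * depth * 10
Step 2: Water = 0.08 * 79 * 10
Step 3: Water = 63.2 mm

63.2


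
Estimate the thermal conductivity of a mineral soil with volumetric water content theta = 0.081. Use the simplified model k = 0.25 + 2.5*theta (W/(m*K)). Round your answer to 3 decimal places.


Step 1: k = 0.25 + 2.5 * theta
Step 2: k = 0.25 + 2.5 * 0.081
Step 3: k = 0.25 + 0.203
Step 4: k = 0.453 W/(m*K)

0.453


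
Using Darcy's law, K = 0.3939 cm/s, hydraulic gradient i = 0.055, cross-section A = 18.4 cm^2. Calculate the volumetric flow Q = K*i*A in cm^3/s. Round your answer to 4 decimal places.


Step 1: Apply Darcy's law: Q = K * i * A
Step 2: Q = 0.3939 * 0.055 * 18.4
Step 3: Q = 0.3986 cm^3/s

0.3986


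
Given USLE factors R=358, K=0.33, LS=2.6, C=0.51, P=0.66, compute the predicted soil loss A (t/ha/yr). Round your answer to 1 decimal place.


Step 1: A = R * K * LS * C * P
Step 2: R * K = 358 * 0.33 = 118.14
Step 3: (R*K) * LS = 118.14 * 2.6 = 307.164
Step 4: * C * P = 307.164 * 0.51 * 0.66 = 103.4
Step 5: A = 103.4 t/(ha*yr)

103.4


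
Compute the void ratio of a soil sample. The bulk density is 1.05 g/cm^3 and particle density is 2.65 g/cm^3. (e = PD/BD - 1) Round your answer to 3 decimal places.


Step 1: e = PD / BD - 1
Step 2: e = 2.65 / 1.05 - 1
Step 3: e = 2.52381 - 1
Step 4: e = 1.524

1.524


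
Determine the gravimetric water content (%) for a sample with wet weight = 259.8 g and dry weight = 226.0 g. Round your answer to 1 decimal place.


Step 1: Water mass = wet - dry = 259.8 - 226.0 = 33.8 g
Step 2: w = 100 * water mass / dry mass
Step 3: w = 100 * 33.8 / 226.0 = 15.0%

15.0


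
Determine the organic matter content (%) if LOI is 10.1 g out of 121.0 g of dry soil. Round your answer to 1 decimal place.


Step 1: OM% = 100 * LOI / sample mass
Step 2: OM = 100 * 10.1 / 121.0
Step 3: OM = 8.3%

8.3


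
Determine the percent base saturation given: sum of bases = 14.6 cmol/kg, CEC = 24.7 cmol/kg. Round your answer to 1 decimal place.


Step 1: BS = 100 * (sum of bases) / CEC
Step 2: BS = 100 * 14.6 / 24.7
Step 3: BS = 59.1%

59.1


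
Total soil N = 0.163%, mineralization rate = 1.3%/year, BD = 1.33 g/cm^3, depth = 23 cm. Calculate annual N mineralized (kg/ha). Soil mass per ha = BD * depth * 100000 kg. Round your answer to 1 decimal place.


Step 1: Soil mass per ha = BD * depth * 100000 = 1.33 * 23 * 100000 = 3059000 kg
Step 2: Total N pool = soil mass * N%/100 = 3059000 * 0.163/100 = 4986.17 kg/ha
Step 3: N mineralized = N pool * rate%/100 = 4986.17 * 1.3/100 = 64.8 kg/ha/yr

64.8


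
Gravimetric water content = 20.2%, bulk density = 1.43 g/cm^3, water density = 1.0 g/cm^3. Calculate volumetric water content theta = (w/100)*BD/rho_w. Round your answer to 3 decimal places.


Step 1: theta = (w / 100) * BD / rho_w
Step 2: theta = (20.2 / 100) * 1.43 / 1.0
Step 3: theta = 0.202 * 1.43
Step 4: theta = 0.289

0.289


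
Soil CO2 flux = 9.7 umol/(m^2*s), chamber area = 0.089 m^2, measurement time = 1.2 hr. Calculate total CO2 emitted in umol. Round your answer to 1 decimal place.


Step 1: Convert time to seconds: 1.2 hr * 3600 = 4320.0 s
Step 2: Total = flux * area * time_s
Step 3: Total = 9.7 * 0.089 * 4320.0
Step 4: Total = 3729.5 umol

3729.5


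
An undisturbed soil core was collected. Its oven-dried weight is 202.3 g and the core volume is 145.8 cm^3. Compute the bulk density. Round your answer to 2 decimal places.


Step 1: Identify the formula: BD = dry mass / volume
Step 2: Substitute values: BD = 202.3 / 145.8
Step 3: BD = 1.39 g/cm^3

1.39


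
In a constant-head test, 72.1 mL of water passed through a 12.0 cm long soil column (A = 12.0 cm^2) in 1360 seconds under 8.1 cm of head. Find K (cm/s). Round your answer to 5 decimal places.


Step 1: K = Q * L / (A * t * h)
Step 2: Numerator = 72.1 * 12.0 = 865.2
Step 3: Denominator = 12.0 * 1360 * 8.1 = 132192.0
Step 4: K = 865.2 / 132192.0 = 0.00655 cm/s

0.00655


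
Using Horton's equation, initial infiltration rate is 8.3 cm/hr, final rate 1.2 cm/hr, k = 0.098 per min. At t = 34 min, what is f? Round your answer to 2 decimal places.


Step 1: f = fc + (f0 - fc) * exp(-k * t)
Step 2: exp(-0.098 * 34) = 0.035722
Step 3: f = 1.2 + (8.3 - 1.2) * 0.035722
Step 4: f = 1.2 + 7.1 * 0.035722
Step 5: f = 1.45 cm/hr

1.45
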